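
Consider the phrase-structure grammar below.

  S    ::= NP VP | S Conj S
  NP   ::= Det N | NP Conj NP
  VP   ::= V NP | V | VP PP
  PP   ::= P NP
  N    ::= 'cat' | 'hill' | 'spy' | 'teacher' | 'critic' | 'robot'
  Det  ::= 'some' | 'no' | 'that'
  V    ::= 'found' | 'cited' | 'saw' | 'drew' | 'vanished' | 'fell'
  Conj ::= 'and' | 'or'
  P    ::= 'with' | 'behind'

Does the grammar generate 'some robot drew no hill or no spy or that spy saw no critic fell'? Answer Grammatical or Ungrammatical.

Ungrammatical

For S → NP VP, the only prefix that parses as NP is 'some robot', but the remainder 'drew no hill or no spy or that spy saw no critic fell' is not a VP under these rules. The alternative S rule S → S Conj S likewise has no satisfying split.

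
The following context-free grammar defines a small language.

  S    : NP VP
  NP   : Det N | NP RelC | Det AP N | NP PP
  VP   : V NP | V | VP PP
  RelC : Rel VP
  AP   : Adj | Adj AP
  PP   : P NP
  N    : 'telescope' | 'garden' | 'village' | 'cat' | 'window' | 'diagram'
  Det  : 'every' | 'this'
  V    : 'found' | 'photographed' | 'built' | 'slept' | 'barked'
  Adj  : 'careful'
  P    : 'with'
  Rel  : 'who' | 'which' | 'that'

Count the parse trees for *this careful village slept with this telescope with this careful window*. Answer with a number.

The two bracketings:
[S [NP [Det this] [AP [Adj careful]] [N village]] [VP [VP [V slept]] [PP [P with] [NP [NP [Det this] [N telescope]] [PP [P with] [NP [Det this] [AP [Adj careful]] [N window]]]]]]]
[S [NP [Det this] [AP [Adj careful]] [N village]] [VP [VP [VP [V slept]] [PP [P with] [NP [Det this] [N telescope]]]] [PP [P with] [NP [Det this] [AP [Adj careful]] [N window]]]]]
The difference turns on whether NP → NP PP is used at the relevant span, versus an alternative expansion of NP.

2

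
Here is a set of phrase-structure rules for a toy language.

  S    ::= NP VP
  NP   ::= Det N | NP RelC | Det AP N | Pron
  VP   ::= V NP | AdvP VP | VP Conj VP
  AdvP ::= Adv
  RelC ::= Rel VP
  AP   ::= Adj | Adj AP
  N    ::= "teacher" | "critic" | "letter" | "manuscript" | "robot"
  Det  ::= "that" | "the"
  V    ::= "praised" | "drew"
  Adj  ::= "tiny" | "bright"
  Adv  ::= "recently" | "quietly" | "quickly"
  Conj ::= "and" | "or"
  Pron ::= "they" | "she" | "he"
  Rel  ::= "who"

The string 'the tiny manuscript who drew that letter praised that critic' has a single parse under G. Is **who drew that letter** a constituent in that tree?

Yes

[S [NP [NP [Det the] [AP [Adj tiny]] [N manuscript]] [RelC [Rel who] [VP [V drew] [NP [Det that] [N letter]]]]] [VP [V praised] [NP [Det that] [N critic]]]]
The words 'who drew that letter' are exhaustively dominated by a single RelC node (built by RelC → Rel VP), so they form a constituent.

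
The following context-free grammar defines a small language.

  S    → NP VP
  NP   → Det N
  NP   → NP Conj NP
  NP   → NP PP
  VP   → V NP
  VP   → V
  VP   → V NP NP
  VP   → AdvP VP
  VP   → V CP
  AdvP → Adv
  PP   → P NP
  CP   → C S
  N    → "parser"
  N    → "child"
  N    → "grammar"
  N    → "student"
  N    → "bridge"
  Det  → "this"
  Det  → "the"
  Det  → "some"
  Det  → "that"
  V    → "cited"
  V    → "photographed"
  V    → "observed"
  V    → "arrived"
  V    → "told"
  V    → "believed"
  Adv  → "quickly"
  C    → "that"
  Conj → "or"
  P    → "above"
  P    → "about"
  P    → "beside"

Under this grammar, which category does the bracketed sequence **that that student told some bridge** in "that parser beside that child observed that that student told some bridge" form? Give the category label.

CP

[S [NP [NP [Det that] [N parser]] [PP [P beside] [NP [Det that] [N child]]]] [VP [V observed] [CP [C that] [S [NP [Det that] [N student]] [VP [V told] [NP [Det some] [N bridge]]]]]]]
The span 'that that student told some bridge' is the CP node built by CP → C S.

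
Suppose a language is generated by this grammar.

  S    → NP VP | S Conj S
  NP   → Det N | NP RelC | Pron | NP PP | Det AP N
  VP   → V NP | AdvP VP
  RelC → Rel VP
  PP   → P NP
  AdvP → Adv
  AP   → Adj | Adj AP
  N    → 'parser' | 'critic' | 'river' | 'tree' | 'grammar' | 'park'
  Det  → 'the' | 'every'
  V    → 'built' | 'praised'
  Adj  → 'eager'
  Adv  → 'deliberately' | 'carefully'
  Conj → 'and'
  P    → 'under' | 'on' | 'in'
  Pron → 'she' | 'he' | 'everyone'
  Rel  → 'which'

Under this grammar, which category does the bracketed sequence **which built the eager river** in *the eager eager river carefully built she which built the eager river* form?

S
  NP
    Det: the
    AP
      Adj: eager
      AP
        Adj: eager
    N: river
  VP
    AdvP
      Adv: carefully
    VP
      V: built
      NP
        NP
          Pron: she
        RelC
          Rel: which
          VP
            V: built
            NP
              Det: the
              AP
                Adj: eager
              N: river
The span 'which built the eager river' is the RelC node built by RelC → Rel VP.

RelC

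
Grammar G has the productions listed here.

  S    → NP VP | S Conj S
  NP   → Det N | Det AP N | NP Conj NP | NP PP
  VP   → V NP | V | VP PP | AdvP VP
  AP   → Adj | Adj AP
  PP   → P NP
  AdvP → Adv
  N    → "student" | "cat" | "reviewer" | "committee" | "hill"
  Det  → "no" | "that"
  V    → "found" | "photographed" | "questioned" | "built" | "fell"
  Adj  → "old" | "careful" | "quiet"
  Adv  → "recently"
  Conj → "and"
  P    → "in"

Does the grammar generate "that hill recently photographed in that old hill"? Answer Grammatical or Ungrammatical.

[S [NP [Det that] [N hill]] [VP [VP [AdvP [Adv recently]] [VP [V photographed]]] [PP [P in] [NP [Det that] [AP [Adj old]] [N hill]]]]]
Each bracket corresponds to one application of a listed rule, so the string is derivable from S.

Grammatical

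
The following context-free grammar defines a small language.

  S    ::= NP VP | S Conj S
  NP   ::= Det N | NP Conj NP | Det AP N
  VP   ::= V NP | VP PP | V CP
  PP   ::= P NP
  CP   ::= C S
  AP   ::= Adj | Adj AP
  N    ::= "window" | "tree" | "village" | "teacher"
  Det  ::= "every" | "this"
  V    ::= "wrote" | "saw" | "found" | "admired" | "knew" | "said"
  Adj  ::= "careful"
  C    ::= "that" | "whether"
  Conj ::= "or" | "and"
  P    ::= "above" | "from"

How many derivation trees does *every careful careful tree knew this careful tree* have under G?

[S [NP [Det every] [AP [Adj careful] [AP [Adj careful]]] [N tree]] [VP [V knew] [NP [Det this] [AP [Adj careful]] [N tree]]]]
No rule offers an alternative attachment or grouping for any span, so this is the only derivation.

1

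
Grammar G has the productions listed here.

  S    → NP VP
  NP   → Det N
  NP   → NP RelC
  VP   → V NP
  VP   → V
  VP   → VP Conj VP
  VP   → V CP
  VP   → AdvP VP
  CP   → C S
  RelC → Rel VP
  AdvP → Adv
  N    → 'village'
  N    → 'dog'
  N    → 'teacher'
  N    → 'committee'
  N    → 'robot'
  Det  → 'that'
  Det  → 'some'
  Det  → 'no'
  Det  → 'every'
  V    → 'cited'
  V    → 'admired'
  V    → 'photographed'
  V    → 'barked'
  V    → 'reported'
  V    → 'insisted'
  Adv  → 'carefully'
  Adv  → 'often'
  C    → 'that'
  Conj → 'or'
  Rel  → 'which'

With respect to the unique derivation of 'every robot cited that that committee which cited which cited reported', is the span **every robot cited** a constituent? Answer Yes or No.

[S [NP [Det every] [N robot]] [VP [V cited] [CP [C that] [S [NP [NP [NP [Det that] [N committee]] [RelC [Rel which] [VP [V cited]]]] [RelC [Rel which] [VP [V cited]]]] [VP [V reported]]]]]]
The smallest constituent containing 'every robot cited' is the S spanning 'every robot cited that that committee which cited which cited reported'; no single node in the tree dominates exactly the given words.

No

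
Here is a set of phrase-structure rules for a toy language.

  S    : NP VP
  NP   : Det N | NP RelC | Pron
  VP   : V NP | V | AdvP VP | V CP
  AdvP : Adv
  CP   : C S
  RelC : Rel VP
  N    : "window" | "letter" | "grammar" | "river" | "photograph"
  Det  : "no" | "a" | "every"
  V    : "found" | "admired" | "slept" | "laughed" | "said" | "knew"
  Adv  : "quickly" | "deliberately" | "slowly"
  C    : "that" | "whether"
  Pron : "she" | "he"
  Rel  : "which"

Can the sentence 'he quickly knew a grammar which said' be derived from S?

Grammatical

[S [NP [Pron he]] [VP [AdvP [Adv quickly]] [VP [V knew] [NP [NP [Det a] [N grammar]] [RelC [Rel which] [VP [V said]]]]]]]
Each bracket corresponds to one application of a listed rule, so the string is derivable from S.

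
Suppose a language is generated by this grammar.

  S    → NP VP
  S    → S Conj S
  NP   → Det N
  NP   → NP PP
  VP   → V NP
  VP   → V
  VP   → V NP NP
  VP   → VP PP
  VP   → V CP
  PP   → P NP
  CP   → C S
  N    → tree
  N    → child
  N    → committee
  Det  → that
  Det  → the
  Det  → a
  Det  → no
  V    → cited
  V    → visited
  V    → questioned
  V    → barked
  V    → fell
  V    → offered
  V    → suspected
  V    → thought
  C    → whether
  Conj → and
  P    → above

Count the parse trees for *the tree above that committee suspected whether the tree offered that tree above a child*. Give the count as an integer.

Two of the 3 distinct bracketings:
[S [NP [NP [Det the] [N tree]] [PP [P above] [NP [Det that] [N committee]]]] [VP [VP [V suspected] [CP [C whether] [S [NP [Det the] [N tree]] [VP [V offered] [NP [Det that] [N tree]]]]]] [PP [P above] [NP [Det a] [N child]]]]]
[S [NP [NP [Det the] [N tree]] [PP [P above] [NP [Det that] [N committee]]]] [VP [V suspected] [CP [C whether] [S [NP [Det the] [N tree]] [VP [V offered] [NP [NP [Det that] [N tree]] [PP [P above] [NP [Det a] [N child]]]]]]]]]
The difference turns on whether VP → VP PP is used at the relevant span, versus an alternative expansion of VP.

3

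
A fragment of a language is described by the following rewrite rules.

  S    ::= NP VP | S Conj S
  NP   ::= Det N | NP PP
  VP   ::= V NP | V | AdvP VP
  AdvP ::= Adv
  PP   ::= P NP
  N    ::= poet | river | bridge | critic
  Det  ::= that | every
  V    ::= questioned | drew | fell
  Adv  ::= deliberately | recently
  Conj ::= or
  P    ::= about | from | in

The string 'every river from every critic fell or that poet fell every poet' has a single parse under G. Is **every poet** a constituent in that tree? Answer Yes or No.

[S [S [NP [NP [Det every] [N river]] [PP [P from] [NP [Det every] [N critic]]]] [VP [V fell]]] [Conj or] [S [NP [Det that] [N poet]] [VP [V fell] [NP [Det every] [N poet]]]]]
The words 'every poet' are exhaustively dominated by a single NP node (built by NP → Det N), so they form a constituent.

Yes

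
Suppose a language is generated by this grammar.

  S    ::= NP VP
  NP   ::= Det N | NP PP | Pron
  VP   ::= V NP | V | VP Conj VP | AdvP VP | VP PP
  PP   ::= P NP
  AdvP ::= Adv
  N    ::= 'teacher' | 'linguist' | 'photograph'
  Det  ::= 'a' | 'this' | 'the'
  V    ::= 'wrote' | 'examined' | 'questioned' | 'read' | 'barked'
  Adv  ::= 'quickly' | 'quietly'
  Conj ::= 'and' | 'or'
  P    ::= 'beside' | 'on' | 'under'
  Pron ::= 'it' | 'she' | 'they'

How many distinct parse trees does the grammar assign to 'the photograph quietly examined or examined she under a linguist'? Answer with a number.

7

Two of the 7 distinct bracketings:
[S [NP [Det the] [N photograph]] [VP [VP [AdvP [Adv quietly]] [VP [V examined]]] [Conj or] [VP [V examined] [NP [NP [Pron she]] [PP [P under] [NP [Det a] [N linguist]]]]]]]
[S [NP [Det the] [N photograph]] [VP [VP [AdvP [Adv quietly]] [VP [V examined]]] [Conj or] [VP [VP [V examined] [NP [Pron she]]] [PP [P under] [NP [Det a] [N linguist]]]]]]
The difference turns on whether NP → NP PP is used at the relevant span, versus an alternative expansion of NP.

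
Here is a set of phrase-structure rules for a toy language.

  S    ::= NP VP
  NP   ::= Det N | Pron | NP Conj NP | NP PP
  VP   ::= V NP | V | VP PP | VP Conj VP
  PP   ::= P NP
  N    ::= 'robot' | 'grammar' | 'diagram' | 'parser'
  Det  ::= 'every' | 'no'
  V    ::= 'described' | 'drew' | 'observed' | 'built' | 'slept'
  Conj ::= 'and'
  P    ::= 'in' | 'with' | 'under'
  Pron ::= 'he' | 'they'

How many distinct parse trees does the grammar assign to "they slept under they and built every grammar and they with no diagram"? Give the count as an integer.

4

Two of the 4 distinct bracketings:
[S [NP [Pron they]] [VP [VP [VP [VP [V slept]] [PP [P under] [NP [Pron they]]]] [Conj and] [VP [V built] [NP [NP [Det every] [N grammar]] [Conj and] [NP [Pron they]]]]] [PP [P with] [NP [Det no] [N diagram]]]]]
[S [NP [Pron they]] [VP [VP [VP [V slept]] [PP [P under] [NP [Pron they]]]] [Conj and] [VP [V built] [NP [NP [Det every] [N grammar]] [Conj and] [NP [NP [Pron they]] [PP [P with] [NP [Det no] [N diagram]]]]]]]]
The difference turns on whether NP → NP PP is used at the relevant span, versus an alternative expansion of NP.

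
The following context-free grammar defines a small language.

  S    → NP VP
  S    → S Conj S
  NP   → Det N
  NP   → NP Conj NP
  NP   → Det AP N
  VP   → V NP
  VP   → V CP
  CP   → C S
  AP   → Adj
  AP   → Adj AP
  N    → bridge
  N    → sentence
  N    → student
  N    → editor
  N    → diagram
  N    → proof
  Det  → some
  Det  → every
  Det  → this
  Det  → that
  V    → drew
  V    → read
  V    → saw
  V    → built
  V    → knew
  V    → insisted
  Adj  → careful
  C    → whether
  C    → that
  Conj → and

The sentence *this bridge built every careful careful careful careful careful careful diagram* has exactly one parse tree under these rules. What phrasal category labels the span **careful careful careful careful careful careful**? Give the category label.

[S [NP [Det this] [N bridge]] [VP [V built] [NP [Det every] [AP [Adj careful] [AP [Adj careful] [AP [Adj careful] [AP [Adj careful] [AP [Adj careful] [AP [Adj careful]]]]]]] [N diagram]]]]
The span 'careful careful careful careful careful careful' is the AP node built by AP → Adj AP.

AP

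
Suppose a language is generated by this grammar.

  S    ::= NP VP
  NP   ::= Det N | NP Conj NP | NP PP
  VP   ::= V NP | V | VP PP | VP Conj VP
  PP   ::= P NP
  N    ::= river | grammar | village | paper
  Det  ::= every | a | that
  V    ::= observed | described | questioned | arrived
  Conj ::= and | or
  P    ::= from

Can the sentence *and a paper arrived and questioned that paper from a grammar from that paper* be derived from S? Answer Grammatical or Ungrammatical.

Ungrammatical

For S → NP VP, no prefix of the string parses as an NP.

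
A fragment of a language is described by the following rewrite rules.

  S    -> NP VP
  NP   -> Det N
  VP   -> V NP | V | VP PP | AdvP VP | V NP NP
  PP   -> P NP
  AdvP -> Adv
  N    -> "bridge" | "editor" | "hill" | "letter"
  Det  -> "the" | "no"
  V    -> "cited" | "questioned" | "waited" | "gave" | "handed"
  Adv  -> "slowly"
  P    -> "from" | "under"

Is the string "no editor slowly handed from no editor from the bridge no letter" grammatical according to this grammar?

Ungrammatical

For S → NP VP, the only prefix that parses as NP is 'no editor', but the remainder 'slowly handed from no editor from the bridge no letter' is not a VP under these rules.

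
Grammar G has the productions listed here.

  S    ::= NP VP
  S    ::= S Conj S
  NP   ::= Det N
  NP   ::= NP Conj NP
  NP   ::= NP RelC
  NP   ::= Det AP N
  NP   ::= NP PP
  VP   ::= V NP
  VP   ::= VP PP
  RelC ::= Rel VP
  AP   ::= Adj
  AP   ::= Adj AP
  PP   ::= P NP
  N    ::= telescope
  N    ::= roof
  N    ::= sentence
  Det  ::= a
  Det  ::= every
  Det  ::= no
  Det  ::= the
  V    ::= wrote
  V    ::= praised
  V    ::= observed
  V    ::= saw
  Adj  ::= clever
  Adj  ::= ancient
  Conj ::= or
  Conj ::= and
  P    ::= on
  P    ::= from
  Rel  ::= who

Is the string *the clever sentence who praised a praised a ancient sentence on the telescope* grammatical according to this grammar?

Ungrammatical

A Det word can never sit immediately before a V word in any string this grammar generates, so the substring 'a praised' rules out a derivation.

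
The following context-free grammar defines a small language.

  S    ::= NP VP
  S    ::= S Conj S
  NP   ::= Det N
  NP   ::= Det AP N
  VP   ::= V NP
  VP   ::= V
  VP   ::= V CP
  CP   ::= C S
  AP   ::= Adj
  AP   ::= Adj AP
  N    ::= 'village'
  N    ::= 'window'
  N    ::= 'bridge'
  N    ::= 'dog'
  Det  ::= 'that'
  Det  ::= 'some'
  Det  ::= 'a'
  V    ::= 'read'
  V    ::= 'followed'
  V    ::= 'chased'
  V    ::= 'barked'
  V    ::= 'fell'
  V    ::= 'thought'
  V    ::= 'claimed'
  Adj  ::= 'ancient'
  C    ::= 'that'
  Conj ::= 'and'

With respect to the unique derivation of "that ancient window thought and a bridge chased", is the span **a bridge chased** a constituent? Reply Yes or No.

Yes

[S [S [NP [Det that] [AP [Adj ancient]] [N window]] [VP [V thought]]] [Conj and] [S [NP [Det a] [N bridge]] [VP [V chased]]]]
The words 'a bridge chased' are exhaustively dominated by a single S node (built by S → NP VP), so they form a constituent.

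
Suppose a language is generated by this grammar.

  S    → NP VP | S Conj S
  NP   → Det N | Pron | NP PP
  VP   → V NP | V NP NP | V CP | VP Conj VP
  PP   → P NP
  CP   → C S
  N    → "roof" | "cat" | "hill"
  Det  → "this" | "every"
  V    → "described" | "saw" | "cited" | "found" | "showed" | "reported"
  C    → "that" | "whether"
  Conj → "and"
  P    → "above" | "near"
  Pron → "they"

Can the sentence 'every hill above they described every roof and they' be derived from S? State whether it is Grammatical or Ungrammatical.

Ungrammatical

For S → NP VP, every NP-prefix leaves a non-VP remainder: after 'every hill' the remainder is not a VP; after 'every hill above they' the remainder is not a VP. The alternative S rule S → S Conj S likewise has no satisfying split.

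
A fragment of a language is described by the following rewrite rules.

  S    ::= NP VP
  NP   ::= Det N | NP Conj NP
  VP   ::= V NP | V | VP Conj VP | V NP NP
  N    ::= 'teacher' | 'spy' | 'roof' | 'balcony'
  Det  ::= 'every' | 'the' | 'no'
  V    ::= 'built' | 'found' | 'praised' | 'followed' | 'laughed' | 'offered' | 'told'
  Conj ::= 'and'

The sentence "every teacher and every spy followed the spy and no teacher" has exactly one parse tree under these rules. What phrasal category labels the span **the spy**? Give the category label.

S
  NP
    NP
      Det: every
      N: teacher
    Conj: and
    NP
      Det: every
      N: spy
  VP
    V: followed
    NP
      NP
        Det: the
        N: spy
      Conj: and
      NP
        Det: no
        N: teacher
The span 'the spy' is the NP node built by NP → Det N.

NP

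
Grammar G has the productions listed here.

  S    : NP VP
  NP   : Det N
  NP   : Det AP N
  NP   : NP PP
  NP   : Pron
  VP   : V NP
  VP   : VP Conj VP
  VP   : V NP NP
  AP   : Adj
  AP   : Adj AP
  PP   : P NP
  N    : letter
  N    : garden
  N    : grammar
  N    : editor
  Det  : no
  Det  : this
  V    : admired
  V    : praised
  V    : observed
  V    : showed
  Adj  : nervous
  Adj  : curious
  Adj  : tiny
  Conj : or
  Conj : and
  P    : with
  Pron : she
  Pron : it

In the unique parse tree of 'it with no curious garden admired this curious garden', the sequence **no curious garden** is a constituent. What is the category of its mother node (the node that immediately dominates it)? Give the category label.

PP

S
  NP
    NP
      Pron: it
    PP
      P: with
      NP
        Det: no
        AP
          Adj: curious
        N: garden
  VP
    V: admired
    NP
      Det: this
      AP
        Adj: curious
      N: garden
The span 'no curious garden' is the NP node built by NP → Det AP N.
Its mother is the PP built by PP → P NP.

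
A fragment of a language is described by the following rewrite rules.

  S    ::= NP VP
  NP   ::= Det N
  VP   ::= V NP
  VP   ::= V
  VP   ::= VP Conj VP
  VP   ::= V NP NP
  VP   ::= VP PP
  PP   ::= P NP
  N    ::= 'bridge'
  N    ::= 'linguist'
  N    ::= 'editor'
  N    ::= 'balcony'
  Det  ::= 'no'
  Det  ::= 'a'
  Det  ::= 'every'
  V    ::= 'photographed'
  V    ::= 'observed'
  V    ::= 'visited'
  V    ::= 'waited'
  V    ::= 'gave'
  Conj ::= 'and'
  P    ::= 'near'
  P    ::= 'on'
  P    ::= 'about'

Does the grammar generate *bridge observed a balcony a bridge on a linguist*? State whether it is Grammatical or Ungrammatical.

Ungrammatical

For S → NP VP, no prefix of the string parses as an NP.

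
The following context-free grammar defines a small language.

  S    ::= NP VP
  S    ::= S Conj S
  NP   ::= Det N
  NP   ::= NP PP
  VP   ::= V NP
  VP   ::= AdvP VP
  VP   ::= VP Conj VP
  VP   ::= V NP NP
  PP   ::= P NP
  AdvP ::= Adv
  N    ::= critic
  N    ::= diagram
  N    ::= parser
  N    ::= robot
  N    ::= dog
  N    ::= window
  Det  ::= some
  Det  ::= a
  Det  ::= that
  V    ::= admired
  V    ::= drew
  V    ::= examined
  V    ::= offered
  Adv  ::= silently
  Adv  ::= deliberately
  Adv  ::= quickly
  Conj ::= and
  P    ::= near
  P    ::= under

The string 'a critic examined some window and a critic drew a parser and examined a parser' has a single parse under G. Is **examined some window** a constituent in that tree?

Yes

[S [S [NP [Det a] [N critic]] [VP [V examined] [NP [Det some] [N window]]]] [Conj and] [S [NP [Det a] [N critic]] [VP [VP [V drew] [NP [Det a] [N parser]]] [Conj and] [VP [V examined] [NP [Det a] [N parser]]]]]]
The words 'examined some window' are exhaustively dominated by a single VP node (built by VP → V NP), so they form a constituent.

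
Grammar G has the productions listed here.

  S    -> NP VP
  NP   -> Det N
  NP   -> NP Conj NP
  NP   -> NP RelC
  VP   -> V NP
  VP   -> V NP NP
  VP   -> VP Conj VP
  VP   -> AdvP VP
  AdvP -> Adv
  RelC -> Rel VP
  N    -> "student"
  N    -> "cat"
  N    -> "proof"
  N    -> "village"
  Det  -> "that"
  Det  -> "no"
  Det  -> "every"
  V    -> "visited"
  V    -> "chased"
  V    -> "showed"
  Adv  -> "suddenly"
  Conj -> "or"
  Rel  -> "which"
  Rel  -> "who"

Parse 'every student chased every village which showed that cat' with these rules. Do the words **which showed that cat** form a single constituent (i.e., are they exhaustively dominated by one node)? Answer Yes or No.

[S [NP [Det every] [N student]] [VP [V chased] [NP [NP [Det every] [N village]] [RelC [Rel which] [VP [V showed] [NP [Det that] [N cat]]]]]]]
The words 'which showed that cat' are exhaustively dominated by a single RelC node (built by RelC → Rel VP), so they form a constituent.

Yes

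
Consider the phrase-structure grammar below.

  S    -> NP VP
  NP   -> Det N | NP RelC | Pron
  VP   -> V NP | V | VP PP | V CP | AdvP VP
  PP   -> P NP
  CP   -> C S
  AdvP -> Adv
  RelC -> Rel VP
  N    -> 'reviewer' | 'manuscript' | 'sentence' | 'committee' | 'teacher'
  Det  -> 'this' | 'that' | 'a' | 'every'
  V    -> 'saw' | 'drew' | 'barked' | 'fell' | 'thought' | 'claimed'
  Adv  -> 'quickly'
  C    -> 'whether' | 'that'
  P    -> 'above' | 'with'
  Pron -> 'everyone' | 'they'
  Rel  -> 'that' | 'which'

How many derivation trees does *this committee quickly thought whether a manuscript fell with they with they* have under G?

6

Two of the 6 distinct bracketings:
[S [NP [Det this] [N committee]] [VP [VP [VP [AdvP [Adv quickly]] [VP [V thought] [CP [C whether] [S [NP [Det a] [N manuscript]] [VP [V fell]]]]]] [PP [P with] [NP [Pron they]]]] [PP [P with] [NP [Pron they]]]]]
[S [NP [Det this] [N committee]] [VP [VP [AdvP [Adv quickly]] [VP [VP [V thought] [CP [C whether] [S [NP [Det a] [N manuscript]] [VP [V fell]]]]] [PP [P with] [NP [Pron they]]]]] [PP [P with] [NP [Pron they]]]]]
The trees differ in how a recursive rule is bracketed over the same span.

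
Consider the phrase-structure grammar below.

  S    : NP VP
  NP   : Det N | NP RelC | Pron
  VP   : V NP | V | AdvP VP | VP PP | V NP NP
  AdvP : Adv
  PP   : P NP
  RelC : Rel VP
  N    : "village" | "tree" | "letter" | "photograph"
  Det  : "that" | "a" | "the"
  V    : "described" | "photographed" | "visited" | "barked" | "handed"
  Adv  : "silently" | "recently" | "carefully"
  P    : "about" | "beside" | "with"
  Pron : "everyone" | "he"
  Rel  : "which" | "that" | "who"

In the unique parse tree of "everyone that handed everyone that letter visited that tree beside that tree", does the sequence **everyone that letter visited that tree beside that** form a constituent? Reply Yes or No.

No

[S [NP [NP [Pron everyone]] [RelC [Rel that] [VP [V handed] [NP [Pron everyone]] [NP [Det that] [N letter]]]]] [VP [VP [V visited] [NP [Det that] [N tree]]] [PP [P beside] [NP [Det that] [N tree]]]]]
The smallest constituent containing 'everyone that letter visited that tree beside that' is the S spanning 'everyone that handed everyone that letter visited that tree beside that tree'; no single node in the tree dominates exactly the given words.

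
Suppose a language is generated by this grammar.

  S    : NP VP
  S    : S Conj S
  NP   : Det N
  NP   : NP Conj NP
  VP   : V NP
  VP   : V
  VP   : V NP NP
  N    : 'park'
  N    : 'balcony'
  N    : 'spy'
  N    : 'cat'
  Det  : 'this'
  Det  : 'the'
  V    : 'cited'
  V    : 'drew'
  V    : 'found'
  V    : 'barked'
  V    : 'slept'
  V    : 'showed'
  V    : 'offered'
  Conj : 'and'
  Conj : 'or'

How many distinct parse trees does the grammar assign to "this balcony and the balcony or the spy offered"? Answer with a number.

2

The two bracketings:
[S [NP [NP [Det this] [N balcony]] [Conj and] [NP [NP [Det the] [N balcony]] [Conj or] [NP [Det the] [N spy]]]] [VP [V offered]]]
[S [NP [NP [NP [Det this] [N balcony]] [Conj and] [NP [Det the] [N balcony]]] [Conj or] [NP [Det the] [N spy]]] [VP [V offered]]]
The trees differ in how a recursive rule is bracketed over the same span.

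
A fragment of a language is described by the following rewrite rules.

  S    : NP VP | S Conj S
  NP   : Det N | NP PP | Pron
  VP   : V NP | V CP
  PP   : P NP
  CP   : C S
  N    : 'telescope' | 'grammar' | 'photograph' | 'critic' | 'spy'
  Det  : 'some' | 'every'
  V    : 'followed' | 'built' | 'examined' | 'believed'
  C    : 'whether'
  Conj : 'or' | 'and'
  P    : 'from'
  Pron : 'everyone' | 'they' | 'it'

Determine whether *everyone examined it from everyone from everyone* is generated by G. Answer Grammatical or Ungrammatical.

[S [NP [Pron everyone]] [VP [V examined] [NP [NP [Pron it]] [PP [P from] [NP [NP [Pron everyone]] [PP [P from] [NP [Pron everyone]]]]]]]]
Each bracket corresponds to one application of a listed rule, so the string is derivable from S.

Grammatical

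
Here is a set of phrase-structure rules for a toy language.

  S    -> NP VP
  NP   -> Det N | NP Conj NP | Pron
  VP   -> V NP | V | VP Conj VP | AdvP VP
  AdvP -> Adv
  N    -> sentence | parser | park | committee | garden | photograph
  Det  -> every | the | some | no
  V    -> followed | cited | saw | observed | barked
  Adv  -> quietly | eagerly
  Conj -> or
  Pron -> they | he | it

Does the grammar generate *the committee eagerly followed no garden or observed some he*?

A Det word can never sit immediately before a Pron word in any string this grammar generates, so the substring 'some he' rules out a derivation.

Ungrammatical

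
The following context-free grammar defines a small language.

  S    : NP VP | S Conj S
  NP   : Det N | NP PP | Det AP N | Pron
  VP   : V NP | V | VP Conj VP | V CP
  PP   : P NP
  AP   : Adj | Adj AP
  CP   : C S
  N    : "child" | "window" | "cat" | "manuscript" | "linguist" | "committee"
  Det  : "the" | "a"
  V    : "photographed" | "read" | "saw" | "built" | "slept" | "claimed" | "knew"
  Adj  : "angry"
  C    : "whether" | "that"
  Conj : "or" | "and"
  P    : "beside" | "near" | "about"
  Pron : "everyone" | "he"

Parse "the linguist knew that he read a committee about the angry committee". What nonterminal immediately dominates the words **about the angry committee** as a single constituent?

S
  NP
    Det: the
    N: linguist
  VP
    V: knew
    CP
      C: that
      S
        NP
          Pron: he
        VP
          V: read
          NP
            NP
              Det: a
              N: committee
            PP
              P: about
              NP
                Det: the
                AP
                  Adj: angry
                N: committee
The span 'about the angry committee' is the PP node built by PP → P NP.

PP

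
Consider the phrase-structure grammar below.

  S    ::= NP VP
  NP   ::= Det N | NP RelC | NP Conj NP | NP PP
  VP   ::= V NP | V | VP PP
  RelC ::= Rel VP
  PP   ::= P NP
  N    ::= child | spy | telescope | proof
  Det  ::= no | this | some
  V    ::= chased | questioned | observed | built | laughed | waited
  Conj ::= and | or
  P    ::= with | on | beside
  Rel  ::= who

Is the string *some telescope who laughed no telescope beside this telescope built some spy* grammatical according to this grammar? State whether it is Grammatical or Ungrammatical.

[S [NP [NP [Det some] [N telescope]] [RelC [Rel who] [VP [V laughed] [NP [NP [Det no] [N telescope]] [PP [P beside] [NP [Det this] [N telescope]]]]]]] [VP [V built] [NP [Det some] [N spy]]]]
The bracketing above is licensed at every node by one of the given productions, with S at the root.

Grammatical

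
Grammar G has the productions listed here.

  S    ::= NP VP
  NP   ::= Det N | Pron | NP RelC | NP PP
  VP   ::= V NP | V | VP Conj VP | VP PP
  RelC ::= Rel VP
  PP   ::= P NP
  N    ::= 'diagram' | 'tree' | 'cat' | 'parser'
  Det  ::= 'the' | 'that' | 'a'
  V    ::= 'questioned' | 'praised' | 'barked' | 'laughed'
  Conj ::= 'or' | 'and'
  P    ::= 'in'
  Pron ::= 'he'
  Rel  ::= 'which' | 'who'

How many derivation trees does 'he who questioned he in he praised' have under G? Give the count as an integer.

3

Two of the 3 distinct bracketings:
[S [NP [NP [Pron he]] [RelC [Rel who] [VP [V questioned] [NP [NP [Pron he]] [PP [P in] [NP [Pron he]]]]]]] [VP [V praised]]]
[S [NP [NP [Pron he]] [RelC [Rel who] [VP [VP [V questioned] [NP [Pron he]]] [PP [P in] [NP [Pron he]]]]]] [VP [V praised]]]
The difference turns on whether NP → NP PP is used at the relevant span, versus an alternative expansion of NP.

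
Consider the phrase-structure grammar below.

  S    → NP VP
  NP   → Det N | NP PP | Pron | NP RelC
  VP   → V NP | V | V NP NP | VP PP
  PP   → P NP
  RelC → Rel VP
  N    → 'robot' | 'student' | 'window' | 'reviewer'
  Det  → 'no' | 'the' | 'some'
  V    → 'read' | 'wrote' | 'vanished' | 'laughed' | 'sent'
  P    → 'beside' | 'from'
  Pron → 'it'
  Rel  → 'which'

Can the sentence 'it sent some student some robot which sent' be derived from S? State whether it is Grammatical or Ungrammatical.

S
  NP
    Pron: it
  VP
    V: sent
    NP
      Det: some
      N: student
    NP
      NP
        Det: some
        N: robot
      RelC
        Rel: which
        VP
          V: sent
Each bracket corresponds to one application of a listed rule, so the string is derivable from S.

Grammatical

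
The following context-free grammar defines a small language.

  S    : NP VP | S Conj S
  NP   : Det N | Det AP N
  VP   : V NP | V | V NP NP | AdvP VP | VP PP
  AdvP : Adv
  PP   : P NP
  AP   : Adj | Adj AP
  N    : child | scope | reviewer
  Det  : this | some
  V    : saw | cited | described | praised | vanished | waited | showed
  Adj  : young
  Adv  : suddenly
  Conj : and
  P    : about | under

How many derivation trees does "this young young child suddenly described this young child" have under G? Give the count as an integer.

[S [NP [Det this] [AP [Adj young] [AP [Adj young]]] [N child]] [VP [AdvP [Adv suddenly]] [VP [V described] [NP [Det this] [AP [Adj young]] [N child]]]]]
No rule offers an alternative attachment or grouping for any span, so this is the only derivation.

1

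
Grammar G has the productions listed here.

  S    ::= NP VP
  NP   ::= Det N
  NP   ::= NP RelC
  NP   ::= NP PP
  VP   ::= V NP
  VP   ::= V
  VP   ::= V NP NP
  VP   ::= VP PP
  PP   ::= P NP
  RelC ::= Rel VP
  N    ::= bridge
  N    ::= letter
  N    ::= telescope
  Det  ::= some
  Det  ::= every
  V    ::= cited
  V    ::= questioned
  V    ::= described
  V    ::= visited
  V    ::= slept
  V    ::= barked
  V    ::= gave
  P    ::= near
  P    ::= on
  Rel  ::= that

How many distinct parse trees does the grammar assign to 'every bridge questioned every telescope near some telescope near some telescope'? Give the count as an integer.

5

Two of the 5 distinct bracketings:
[S [NP [Det every] [N bridge]] [VP [V questioned] [NP [NP [Det every] [N telescope]] [PP [P near] [NP [NP [Det some] [N telescope]] [PP [P near] [NP [Det some] [N telescope]]]]]]]]
[S [NP [Det every] [N bridge]] [VP [V questioned] [NP [NP [NP [Det every] [N telescope]] [PP [P near] [NP [Det some] [N telescope]]]] [PP [P near] [NP [Det some] [N telescope]]]]]]
The trees differ in how a recursive rule is bracketed over the same span.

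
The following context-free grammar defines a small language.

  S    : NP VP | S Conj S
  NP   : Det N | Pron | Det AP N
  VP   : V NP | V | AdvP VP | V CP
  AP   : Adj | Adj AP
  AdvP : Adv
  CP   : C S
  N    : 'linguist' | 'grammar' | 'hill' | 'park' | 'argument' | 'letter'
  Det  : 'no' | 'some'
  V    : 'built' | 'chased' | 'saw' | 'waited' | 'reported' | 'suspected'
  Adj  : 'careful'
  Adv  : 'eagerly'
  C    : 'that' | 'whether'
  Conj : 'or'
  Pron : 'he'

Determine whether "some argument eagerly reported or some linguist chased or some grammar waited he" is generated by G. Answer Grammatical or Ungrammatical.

S
  S
    NP
      Det: some
      N: argument
    VP
      AdvP
        Adv: eagerly
      VP
        V: reported
  Conj: or
  S
    S
      NP
        Det: some
        N: linguist
      VP
        V: chased
    Conj: or
    S
      NP
        Det: some
        N: grammar
      VP
        V: waited
        NP
          Pron: he
The bracketing above is licensed at every node by one of the given productions, with S at the root.

Grammatical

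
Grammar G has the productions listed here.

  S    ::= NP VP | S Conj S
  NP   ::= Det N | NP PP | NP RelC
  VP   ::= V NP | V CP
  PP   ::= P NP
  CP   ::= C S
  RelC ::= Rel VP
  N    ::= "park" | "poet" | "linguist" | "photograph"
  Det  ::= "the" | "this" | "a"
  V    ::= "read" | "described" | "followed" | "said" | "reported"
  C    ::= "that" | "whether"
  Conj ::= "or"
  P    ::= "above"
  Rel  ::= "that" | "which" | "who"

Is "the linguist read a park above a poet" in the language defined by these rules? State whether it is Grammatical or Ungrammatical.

S
  NP
    Det: the
    N: linguist
  VP
    V: read
    NP
      NP
        Det: a
        N: park
      PP
        P: above
        NP
          Det: a
          N: poet
Every word is introduced by a lexical rule and the phrasal rules combine the resulting categories into a single S.

Grammatical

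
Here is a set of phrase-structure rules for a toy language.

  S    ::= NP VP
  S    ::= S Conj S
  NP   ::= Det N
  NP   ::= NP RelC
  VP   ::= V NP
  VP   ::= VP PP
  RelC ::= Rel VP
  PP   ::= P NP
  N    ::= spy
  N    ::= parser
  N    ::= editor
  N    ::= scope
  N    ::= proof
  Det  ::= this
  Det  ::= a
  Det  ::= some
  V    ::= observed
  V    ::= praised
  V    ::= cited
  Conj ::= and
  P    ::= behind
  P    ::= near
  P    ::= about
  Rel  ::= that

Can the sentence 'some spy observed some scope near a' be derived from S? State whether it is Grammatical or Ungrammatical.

For S → NP VP, the only prefix that parses as NP is 'some spy', but the remainder 'observed some scope near a' is not a VP under these rules. The alternative S rule S → S Conj S likewise has no satisfying split.

Ungrammatical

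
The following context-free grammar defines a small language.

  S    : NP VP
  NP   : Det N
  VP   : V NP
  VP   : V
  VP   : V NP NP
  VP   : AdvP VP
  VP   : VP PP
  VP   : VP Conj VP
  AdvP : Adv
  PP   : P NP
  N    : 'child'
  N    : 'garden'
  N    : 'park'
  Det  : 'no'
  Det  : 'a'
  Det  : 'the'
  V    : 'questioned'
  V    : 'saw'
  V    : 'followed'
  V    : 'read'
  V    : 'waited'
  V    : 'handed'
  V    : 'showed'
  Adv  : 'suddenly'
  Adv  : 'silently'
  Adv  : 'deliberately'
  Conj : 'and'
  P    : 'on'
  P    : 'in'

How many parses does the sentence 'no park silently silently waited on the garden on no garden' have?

Two of the 6 distinct bracketings:
[S [NP [Det no] [N park]] [VP [AdvP [Adv silently]] [VP [AdvP [Adv silently]] [VP [VP [VP [V waited]] [PP [P on] [NP [Det the] [N garden]]]] [PP [P on] [NP [Det no] [N garden]]]]]]]
[S [NP [Det no] [N park]] [VP [AdvP [Adv silently]] [VP [VP [AdvP [Adv silently]] [VP [VP [V waited]] [PP [P on] [NP [Det the] [N garden]]]]] [PP [P on] [NP [Det no] [N garden]]]]]]
The trees differ in how a recursive rule is bracketed over the same span.

6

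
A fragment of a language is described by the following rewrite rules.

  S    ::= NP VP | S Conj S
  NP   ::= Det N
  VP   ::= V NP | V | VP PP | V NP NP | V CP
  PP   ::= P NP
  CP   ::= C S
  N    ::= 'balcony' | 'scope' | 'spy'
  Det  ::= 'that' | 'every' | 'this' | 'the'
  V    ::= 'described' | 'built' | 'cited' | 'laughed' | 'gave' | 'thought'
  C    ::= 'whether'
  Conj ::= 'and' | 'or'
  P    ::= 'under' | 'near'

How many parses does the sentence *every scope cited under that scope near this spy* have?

1

[S [NP [Det every] [N scope]] [VP [VP [VP [V cited]] [PP [P under] [NP [Det that] [N scope]]]] [PP [P near] [NP [Det this] [N spy]]]]]
No rule offers an alternative attachment or grouping for any span, so this is the only derivation.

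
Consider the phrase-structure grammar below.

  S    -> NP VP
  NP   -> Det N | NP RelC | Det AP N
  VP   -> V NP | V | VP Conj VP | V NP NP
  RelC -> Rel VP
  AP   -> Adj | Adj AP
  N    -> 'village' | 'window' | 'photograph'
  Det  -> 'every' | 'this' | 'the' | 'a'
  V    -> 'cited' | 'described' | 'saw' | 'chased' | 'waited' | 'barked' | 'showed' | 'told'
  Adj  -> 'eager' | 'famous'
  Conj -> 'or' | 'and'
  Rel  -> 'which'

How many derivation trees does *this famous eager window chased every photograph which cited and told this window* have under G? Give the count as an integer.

Two of the 3 distinct bracketings:
[S [NP [Det this] [AP [Adj famous] [AP [Adj eager]]] [N window]] [VP [V chased] [NP [NP [Det every] [N photograph]] [RelC [Rel which] [VP [VP [V cited]] [Conj and] [VP [V told] [NP [Det this] [N window]]]]]]]]
[S [NP [Det this] [AP [Adj famous] [AP [Adj eager]]] [N window]] [VP [VP [V chased] [NP [NP [Det every] [N photograph]] [RelC [Rel which] [VP [V cited]]]]] [Conj and] [VP [V told] [NP [Det this] [N window]]]]]
The trees differ in how a recursive rule is bracketed over the same span.

3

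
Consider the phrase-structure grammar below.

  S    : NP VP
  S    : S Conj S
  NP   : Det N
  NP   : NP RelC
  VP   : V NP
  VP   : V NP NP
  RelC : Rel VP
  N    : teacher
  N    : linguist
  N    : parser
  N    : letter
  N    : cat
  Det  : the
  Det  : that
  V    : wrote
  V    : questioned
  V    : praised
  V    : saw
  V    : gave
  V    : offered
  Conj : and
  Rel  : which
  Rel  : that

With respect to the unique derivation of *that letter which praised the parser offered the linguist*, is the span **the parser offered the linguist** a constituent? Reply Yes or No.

[S [NP [NP [Det that] [N letter]] [RelC [Rel which] [VP [V praised] [NP [Det the] [N parser]]]]] [VP [V offered] [NP [Det the] [N linguist]]]]
The smallest constituent containing 'the parser offered the linguist' is the S spanning 'that letter which praised the parser offered the linguist'; no single node in the tree dominates exactly the given words.

No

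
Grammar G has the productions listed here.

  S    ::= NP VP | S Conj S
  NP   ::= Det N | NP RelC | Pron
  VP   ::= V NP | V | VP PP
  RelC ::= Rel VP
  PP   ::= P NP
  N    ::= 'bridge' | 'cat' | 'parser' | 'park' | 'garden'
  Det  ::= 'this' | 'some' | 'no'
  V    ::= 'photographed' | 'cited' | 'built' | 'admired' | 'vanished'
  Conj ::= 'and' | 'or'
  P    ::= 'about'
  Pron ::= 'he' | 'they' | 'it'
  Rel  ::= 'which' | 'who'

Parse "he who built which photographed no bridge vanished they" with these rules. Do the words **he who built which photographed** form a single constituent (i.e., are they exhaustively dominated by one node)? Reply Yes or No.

[S [NP [NP [NP [Pron he]] [RelC [Rel who] [VP [V built]]]] [RelC [Rel which] [VP [V photographed] [NP [Det no] [N bridge]]]]] [VP [V vanished] [NP [Pron they]]]]
The smallest constituent containing 'he who built which photographed' is the NP spanning 'he who built which photographed no bridge'; no single node in the tree dominates exactly the given words.

No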